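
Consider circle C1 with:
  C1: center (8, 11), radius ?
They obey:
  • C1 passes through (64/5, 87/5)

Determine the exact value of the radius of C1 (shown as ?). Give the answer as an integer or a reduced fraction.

8

1. [C1∋P]  r_C1² − 64 = 0  ⇒  r_C1 = 8 (r>0 drops 1)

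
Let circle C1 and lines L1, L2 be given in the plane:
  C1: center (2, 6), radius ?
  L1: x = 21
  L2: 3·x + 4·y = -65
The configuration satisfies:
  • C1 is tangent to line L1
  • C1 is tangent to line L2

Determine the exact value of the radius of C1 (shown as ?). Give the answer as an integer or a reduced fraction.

19

1. [C1‖L1]  r_C1² − 361 = 0  ⇒  r_C1 = 19 (r>0 drops 1)
2. [C1‖L2]  r_C1² − 361 = 0  ⇒  r_C1 = 19 (r>0 drops 1)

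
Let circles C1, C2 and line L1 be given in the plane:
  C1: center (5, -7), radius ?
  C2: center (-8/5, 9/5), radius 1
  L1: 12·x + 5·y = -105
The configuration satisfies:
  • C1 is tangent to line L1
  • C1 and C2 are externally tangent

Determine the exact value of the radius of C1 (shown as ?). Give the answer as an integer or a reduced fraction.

1. [C1‖L1]  r_C1² − 100 = 0  ⇒  r_C1 = 10 (r>0 drops 1)
2. [ext C1·C2]  r_C1² + 2r_C1 − 120 = 0  ⇒  r_C1 = 10 (r>0 drops 1)

10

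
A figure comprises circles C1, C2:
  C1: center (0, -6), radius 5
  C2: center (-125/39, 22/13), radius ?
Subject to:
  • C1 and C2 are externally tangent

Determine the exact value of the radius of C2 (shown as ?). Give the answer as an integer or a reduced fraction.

10/3

1. [ext C1·C2]  r_C2² + 10r_C2 − 400/9 = 0  ⇒  r_C2 = 10/3 (r>0 drops 1)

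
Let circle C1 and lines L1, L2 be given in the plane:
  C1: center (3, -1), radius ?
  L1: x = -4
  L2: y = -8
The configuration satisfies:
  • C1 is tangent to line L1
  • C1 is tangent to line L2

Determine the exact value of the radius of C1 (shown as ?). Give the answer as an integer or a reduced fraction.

1. [C1‖L1]  r_C1² − 49 = 0  ⇒  r_C1 = 7 (r>0 drops 1)
2. [C1‖L2]  r_C1² − 49 = 0  ⇒  r_C1 = 7 (r>0 drops 1)

7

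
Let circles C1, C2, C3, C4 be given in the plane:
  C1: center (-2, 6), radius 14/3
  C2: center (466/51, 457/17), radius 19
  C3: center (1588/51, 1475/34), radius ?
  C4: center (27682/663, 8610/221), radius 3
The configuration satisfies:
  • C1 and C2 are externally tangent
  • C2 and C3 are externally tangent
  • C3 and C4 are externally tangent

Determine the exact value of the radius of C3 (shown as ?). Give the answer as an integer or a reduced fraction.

1. [ext C2·C3]  r_C3² + 38r_C3 − 1581/4 = 0  ⇒  r_C3 = 17/2 (r>0 drops 1)
2. [ext C3·C4]  r_C3² + 6r_C3 − 493/4 = 0  ⇒  r_C3 = 17/2 (r>0 drops 1)

17/2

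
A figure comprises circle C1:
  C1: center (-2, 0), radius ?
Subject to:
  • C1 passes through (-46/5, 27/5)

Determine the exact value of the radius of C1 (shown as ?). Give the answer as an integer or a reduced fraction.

9

1. [C1∋P]  r_C1² − 81 = 0  ⇒  r_C1 = 9 (r>0 drops 1)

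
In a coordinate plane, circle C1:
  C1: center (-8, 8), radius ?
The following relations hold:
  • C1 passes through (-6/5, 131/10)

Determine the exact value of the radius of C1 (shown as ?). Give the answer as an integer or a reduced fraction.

1. [C1∋P]  r_C1² − 289/4 = 0  ⇒  r_C1 = 17/2 (r>0 drops 1)

17/2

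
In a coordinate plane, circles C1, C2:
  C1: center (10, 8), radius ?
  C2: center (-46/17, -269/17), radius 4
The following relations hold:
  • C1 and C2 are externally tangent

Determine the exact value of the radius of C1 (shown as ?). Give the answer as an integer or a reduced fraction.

23

1. [ext C1·C2]  r_C1² + 8r_C1 − 713 = 0  ⇒  r_C1 = 23 (r>0 drops 1)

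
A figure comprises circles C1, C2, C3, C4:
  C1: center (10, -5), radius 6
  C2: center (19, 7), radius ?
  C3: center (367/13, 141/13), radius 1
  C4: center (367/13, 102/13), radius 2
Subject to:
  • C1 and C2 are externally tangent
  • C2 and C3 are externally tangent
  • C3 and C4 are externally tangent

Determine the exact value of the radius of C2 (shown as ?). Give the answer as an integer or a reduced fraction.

1. [ext C1·C2]  r_C2² + 12r_C2 − 189 = 0  ⇒  r_C2 = 9 (r>0 drops 1)
2. [ext C2·C3]  r_C2² + 2r_C2 − 99 = 0  ⇒  r_C2 = 9 (r>0 drops 1)

9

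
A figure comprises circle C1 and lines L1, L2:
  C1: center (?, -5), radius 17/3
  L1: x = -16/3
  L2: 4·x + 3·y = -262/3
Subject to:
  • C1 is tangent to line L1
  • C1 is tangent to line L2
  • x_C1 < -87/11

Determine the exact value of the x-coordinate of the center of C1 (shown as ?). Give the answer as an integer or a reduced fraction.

-11

1. [C1‖L1]  x_C1² + (32/3)x_C1 − 11/3 = 0  ⇒  x_C1 = -11 or 1/3
2. [C1‖L2]  x_C1² + (217/6)x_C1 + 1661/6 = 0  ⇒  x_C1 = -151/6 or -11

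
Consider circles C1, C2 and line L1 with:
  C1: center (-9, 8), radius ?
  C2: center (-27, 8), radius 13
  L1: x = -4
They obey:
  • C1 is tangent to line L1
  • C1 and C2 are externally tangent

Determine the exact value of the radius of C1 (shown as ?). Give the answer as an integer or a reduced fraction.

5

1. [C1‖L1]  r_C1² − 25 = 0  ⇒  r_C1 = 5 (r>0 drops 1)
2. [ext C1·C2]  r_C1² + 26r_C1 − 155 = 0  ⇒  r_C1 = 5 (r>0 drops 1)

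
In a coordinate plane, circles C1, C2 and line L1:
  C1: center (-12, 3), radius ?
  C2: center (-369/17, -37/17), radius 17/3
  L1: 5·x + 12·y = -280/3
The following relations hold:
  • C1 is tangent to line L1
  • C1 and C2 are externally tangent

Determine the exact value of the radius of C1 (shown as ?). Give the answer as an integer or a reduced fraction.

1. [C1‖L1]  r_C1² − 256/9 = 0  ⇒  r_C1 = 16/3 (r>0 drops 1)
2. [ext C1·C2]  r_C1² + (34/3)r_C1 − 800/9 = 0  ⇒  r_C1 = 16/3 (r>0 drops 1)

16/3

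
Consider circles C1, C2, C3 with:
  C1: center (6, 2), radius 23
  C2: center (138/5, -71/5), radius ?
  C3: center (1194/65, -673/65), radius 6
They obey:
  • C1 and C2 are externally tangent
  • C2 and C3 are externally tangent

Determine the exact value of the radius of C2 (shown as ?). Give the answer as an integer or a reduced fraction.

1. [ext C1·C2]  r_C2² + 46r_C2 − 200 = 0  ⇒  r_C2 = 4 (r>0 drops 1)
2. [ext C2·C3]  r_C2² + 12r_C2 − 64 = 0  ⇒  r_C2 = 4 (r>0 drops 1)

4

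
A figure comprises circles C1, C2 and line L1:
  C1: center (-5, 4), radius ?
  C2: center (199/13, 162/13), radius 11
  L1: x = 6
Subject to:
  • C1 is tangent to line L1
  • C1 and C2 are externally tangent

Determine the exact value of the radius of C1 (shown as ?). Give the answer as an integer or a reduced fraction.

1. [C1‖L1]  r_C1² − 121 = 0  ⇒  r_C1 = 11 (r>0 drops 1)
2. [ext C1·C2]  r_C1² + 22r_C1 − 363 = 0  ⇒  r_C1 = 11 (r>0 drops 1)

11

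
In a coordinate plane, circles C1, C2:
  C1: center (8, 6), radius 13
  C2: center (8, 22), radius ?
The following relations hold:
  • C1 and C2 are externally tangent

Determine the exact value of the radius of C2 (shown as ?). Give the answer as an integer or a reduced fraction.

3

1. [ext C1·C2]  r_C2² + 26r_C2 − 87 = 0  ⇒  r_C2 = 3 (r>0 drops 1)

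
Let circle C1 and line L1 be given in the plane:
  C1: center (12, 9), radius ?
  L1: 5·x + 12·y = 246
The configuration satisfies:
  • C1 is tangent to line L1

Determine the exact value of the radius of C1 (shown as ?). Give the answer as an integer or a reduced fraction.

1. [C1‖L1]  r_C1² − 36 = 0  ⇒  r_C1 = 6 (r>0 drops 1)

6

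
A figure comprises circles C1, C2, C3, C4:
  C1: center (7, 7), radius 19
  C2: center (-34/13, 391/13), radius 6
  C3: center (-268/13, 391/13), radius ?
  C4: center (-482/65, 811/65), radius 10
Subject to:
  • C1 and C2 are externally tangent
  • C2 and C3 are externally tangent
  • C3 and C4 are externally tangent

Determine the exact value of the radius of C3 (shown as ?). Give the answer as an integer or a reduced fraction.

12

1. [ext C2·C3]  r_C3² + 12r_C3 − 288 = 0  ⇒  r_C3 = 12 (r>0 drops 1)
2. [ext C3·C4]  r_C3² + 20r_C3 − 384 = 0  ⇒  r_C3 = 12 (r>0 drops 1)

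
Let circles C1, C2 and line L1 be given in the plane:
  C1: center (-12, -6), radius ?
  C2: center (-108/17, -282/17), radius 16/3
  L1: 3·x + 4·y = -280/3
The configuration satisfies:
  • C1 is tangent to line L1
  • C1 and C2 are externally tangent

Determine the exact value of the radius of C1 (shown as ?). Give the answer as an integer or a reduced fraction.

1. [C1‖L1]  r_C1² − 400/9 = 0  ⇒  r_C1 = 20/3 (r>0 drops 1)
2. [ext C1·C2]  r_C1² + (32/3)r_C1 − 1040/9 = 0  ⇒  r_C1 = 20/3 (r>0 drops 1)

20/3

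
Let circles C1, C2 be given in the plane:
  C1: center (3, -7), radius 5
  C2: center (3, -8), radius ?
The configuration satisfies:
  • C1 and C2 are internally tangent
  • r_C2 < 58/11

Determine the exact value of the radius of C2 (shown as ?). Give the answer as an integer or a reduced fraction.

4

1. [int C1,C2]  r_C2² − 10r_C2 + 24 = 0  ⇒  r_C2 = 4 or 6
2. given r_C2 < 58/11: keep 4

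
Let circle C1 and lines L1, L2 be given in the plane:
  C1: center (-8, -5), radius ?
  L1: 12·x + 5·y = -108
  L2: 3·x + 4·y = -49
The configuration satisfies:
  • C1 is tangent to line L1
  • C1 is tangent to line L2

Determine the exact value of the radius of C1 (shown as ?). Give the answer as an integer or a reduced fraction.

1

1. [C1‖L1]  r_C1² − 1 = 0  ⇒  r_C1 = 1 (r>0 drops 1)
2. [C1‖L2]  r_C1² − 1 = 0  ⇒  r_C1 = 1 (r>0 drops 1)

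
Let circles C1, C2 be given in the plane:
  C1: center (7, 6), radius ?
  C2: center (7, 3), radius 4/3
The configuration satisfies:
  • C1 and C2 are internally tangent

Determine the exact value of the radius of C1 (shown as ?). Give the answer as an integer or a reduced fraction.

1. [int C1,C2]  r_C1² − (8/3)r_C1 − 65/9 = 0  ⇒  r_C1 = 13/3 (r>0 drops 1)

13/3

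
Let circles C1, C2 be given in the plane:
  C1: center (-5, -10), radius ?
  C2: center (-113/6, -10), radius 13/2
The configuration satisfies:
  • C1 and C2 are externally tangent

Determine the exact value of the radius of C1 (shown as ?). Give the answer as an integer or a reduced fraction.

22/3

1. [ext C1·C2]  r_C1² + 13r_C1 − 1342/9 = 0  ⇒  r_C1 = 22/3 (r>0 drops 1)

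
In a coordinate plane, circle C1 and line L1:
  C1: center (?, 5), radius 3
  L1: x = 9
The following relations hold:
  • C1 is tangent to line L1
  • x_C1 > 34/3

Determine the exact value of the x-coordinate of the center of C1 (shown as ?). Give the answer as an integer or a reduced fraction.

1. [C1‖L1]  x_C1² − 18x_C1 + 72 = 0  ⇒  x_C1 = 6 or 12
2. given x_C1 > 34/3: keep 12

12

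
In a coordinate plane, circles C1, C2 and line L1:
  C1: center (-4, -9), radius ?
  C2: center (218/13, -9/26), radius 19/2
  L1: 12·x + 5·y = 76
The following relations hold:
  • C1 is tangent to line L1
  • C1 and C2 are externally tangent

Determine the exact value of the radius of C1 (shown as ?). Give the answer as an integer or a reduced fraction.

1. [C1‖L1]  r_C1² − 169 = 0  ⇒  r_C1 = 13 (r>0 drops 1)
2. [ext C1·C2]  r_C1² + 19r_C1 − 416 = 0  ⇒  r_C1 = 13 (r>0 drops 1)

13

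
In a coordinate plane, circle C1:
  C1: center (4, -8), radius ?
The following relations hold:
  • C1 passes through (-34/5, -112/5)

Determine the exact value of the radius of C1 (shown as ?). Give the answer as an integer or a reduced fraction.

1. [C1∋P]  r_C1² − 324 = 0  ⇒  r_C1 = 18 (r>0 drops 1)

18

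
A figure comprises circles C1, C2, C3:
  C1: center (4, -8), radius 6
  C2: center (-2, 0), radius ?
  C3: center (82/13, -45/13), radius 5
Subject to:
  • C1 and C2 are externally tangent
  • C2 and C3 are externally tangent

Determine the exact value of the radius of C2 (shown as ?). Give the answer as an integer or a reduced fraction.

4

1. [ext C1·C2]  r_C2² + 12r_C2 − 64 = 0  ⇒  r_C2 = 4 (r>0 drops 1)
2. [ext C2·C3]  r_C2² + 10r_C2 − 56 = 0  ⇒  r_C2 = 4 (r>0 drops 1)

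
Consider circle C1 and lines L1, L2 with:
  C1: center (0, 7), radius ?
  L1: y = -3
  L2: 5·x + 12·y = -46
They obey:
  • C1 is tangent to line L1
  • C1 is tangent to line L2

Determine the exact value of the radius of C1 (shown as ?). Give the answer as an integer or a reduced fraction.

1. [C1‖L1]  r_C1² − 100 = 0  ⇒  r_C1 = 10 (r>0 drops 1)
2. [C1‖L2]  r_C1² − 100 = 0  ⇒  r_C1 = 10 (r>0 drops 1)

10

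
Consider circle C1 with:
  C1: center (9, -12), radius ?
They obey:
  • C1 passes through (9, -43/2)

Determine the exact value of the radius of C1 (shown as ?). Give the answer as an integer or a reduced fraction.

19/2

1. [C1∋P]  r_C1² − 361/4 = 0  ⇒  r_C1 = 19/2 (r>0 drops 1)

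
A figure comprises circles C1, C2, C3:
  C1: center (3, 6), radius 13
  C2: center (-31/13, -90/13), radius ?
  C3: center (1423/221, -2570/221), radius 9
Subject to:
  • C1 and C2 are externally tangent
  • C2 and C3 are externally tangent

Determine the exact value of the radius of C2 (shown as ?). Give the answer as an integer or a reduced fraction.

1

1. [ext C1·C2]  r_C2² + 26r_C2 − 27 = 0  ⇒  r_C2 = 1 (r>0 drops 1)
2. [ext C2·C3]  r_C2² + 18r_C2 − 19 = 0  ⇒  r_C2 = 1 (r>0 drops 1)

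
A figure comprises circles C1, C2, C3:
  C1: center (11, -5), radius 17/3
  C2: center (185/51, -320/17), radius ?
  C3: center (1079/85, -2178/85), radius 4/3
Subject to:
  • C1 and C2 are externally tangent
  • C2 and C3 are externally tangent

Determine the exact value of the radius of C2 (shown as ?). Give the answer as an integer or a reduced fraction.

1. [ext C1·C2]  r_C2² + (34/3)r_C2 − 640/3 = 0  ⇒  r_C2 = 10 (r>0 drops 1)
2. [ext C2·C3]  r_C2² + (8/3)r_C2 − 380/3 = 0  ⇒  r_C2 = 10 (r>0 drops 1)

10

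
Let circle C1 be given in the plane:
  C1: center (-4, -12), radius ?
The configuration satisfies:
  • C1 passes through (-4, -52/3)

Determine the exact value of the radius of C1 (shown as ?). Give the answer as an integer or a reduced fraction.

16/3

1. [C1∋P]  r_C1² − 256/9 = 0  ⇒  r_C1 = 16/3 (r>0 drops 1)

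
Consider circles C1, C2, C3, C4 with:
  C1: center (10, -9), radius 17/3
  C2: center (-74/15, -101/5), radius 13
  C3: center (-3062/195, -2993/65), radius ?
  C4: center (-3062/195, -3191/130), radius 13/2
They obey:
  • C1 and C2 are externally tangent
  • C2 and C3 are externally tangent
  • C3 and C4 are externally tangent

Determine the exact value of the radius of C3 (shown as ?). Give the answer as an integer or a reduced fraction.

15

1. [ext C2·C3]  r_C3² + 26r_C3 − 615 = 0  ⇒  r_C3 = 15 (r>0 drops 1)
2. [ext C3·C4]  r_C3² + 13r_C3 − 420 = 0  ⇒  r_C3 = 15 (r>0 drops 1)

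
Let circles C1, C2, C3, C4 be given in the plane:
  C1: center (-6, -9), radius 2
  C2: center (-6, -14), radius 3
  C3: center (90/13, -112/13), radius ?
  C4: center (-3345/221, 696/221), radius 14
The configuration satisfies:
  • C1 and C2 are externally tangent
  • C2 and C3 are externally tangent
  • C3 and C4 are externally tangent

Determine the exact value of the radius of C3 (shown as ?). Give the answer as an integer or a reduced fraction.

1. [ext C2·C3]  r_C3² + 6r_C3 − 187 = 0  ⇒  r_C3 = 11 (r>0 drops 1)
2. [ext C3·C4]  r_C3² + 28r_C3 − 429 = 0  ⇒  r_C3 = 11 (r>0 drops 1)

11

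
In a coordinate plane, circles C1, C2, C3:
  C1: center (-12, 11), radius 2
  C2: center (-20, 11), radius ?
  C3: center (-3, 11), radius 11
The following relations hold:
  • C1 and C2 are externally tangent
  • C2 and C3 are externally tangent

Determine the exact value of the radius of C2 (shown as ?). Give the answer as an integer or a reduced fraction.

6

1. [ext C1·C2]  r_C2² + 4r_C2 − 60 = 0  ⇒  r_C2 = 6 (r>0 drops 1)
2. [ext C2·C3]  r_C2² + 22r_C2 − 168 = 0  ⇒  r_C2 = 6 (r>0 drops 1)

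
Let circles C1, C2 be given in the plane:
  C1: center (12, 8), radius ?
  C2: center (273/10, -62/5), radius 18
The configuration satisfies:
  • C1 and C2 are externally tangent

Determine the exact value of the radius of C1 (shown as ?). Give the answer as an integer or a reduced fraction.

15/2

1. [ext C1·C2]  r_C1² + 36r_C1 − 1305/4 = 0  ⇒  r_C1 = 15/2 (r>0 drops 1)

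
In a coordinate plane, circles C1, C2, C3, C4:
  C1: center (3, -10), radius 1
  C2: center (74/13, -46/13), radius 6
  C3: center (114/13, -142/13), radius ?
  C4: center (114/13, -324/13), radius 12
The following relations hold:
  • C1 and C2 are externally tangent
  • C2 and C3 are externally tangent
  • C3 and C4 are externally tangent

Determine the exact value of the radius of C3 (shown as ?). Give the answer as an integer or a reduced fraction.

2

1. [ext C2·C3]  r_C3² + 12r_C3 − 28 = 0  ⇒  r_C3 = 2 (r>0 drops 1)
2. [ext C3·C4]  r_C3² + 24r_C3 − 52 = 0  ⇒  r_C3 = 2 (r>0 drops 1)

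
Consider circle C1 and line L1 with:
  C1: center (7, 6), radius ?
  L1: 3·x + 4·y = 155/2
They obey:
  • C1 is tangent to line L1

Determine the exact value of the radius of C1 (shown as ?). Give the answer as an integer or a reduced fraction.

1. [C1‖L1]  r_C1² − 169/4 = 0  ⇒  r_C1 = 13/2 (r>0 drops 1)

13/2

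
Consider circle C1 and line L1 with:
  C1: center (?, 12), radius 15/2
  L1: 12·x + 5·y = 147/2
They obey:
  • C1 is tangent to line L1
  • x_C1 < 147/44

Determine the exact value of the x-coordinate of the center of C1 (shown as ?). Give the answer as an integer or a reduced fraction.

-7

1. [C1‖L1]  x_C1² − (9/4)x_C1 − 259/4 = 0  ⇒  x_C1 = -7 or 37/4
2. given x_C1 < 147/44: keep -7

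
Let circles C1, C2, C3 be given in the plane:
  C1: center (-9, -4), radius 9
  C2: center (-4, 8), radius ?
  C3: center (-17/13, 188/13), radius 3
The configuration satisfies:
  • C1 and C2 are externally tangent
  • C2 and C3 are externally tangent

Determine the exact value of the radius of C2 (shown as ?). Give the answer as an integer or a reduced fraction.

1. [ext C1·C2]  r_C2² + 18r_C2 − 88 = 0  ⇒  r_C2 = 4 (r>0 drops 1)
2. [ext C2·C3]  r_C2² + 6r_C2 − 40 = 0  ⇒  r_C2 = 4 (r>0 drops 1)

4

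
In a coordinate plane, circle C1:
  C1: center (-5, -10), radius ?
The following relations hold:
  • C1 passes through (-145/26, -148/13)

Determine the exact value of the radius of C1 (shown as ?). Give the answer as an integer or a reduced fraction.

3/2

1. [C1∋P]  r_C1² − 9/4 = 0  ⇒  r_C1 = 3/2 (r>0 drops 1)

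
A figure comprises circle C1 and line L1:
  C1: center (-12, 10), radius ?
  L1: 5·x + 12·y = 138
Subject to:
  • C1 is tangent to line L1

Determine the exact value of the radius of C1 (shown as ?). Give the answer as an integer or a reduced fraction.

6

1. [C1‖L1]  r_C1² − 36 = 0  ⇒  r_C1 = 6 (r>0 drops 1)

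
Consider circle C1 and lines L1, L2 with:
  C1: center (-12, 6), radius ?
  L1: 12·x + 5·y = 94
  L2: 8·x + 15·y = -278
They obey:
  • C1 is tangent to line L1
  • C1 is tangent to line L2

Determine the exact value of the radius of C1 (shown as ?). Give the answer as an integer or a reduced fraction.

16

1. [C1‖L1]  r_C1² − 256 = 0  ⇒  r_C1 = 16 (r>0 drops 1)
2. [C1‖L2]  r_C1² − 256 = 0  ⇒  r_C1 = 16 (r>0 drops 1)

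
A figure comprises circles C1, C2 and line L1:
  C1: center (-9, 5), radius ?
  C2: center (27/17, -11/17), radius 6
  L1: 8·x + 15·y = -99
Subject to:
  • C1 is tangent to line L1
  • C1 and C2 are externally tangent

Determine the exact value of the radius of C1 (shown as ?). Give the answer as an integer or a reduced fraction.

6

1. [C1‖L1]  r_C1² − 36 = 0  ⇒  r_C1 = 6 (r>0 drops 1)
2. [ext C1·C2]  r_C1² + 12r_C1 − 108 = 0  ⇒  r_C1 = 6 (r>0 drops 1)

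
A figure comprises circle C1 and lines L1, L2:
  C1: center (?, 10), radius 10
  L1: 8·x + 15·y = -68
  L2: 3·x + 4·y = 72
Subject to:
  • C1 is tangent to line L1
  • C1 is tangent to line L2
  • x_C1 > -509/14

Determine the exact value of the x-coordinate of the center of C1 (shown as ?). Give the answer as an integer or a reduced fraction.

1. [C1‖L1]  x_C1² + (109/2)x_C1 + 291 = 0  ⇒  x_C1 = -97/2 or -6
2. [C1‖L2]  x_C1² − (64/3)x_C1 − 164 = 0  ⇒  x_C1 = -6 or 82/3

-6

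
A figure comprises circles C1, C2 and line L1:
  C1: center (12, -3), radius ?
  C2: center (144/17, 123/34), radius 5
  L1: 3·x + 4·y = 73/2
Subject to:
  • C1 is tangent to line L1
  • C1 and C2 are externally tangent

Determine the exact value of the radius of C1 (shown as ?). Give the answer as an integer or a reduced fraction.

1. [C1‖L1]  r_C1² − 25/4 = 0  ⇒  r_C1 = 5/2 (r>0 drops 1)
2. [ext C1·C2]  r_C1² + 10r_C1 − 125/4 = 0  ⇒  r_C1 = 5/2 (r>0 drops 1)

5/2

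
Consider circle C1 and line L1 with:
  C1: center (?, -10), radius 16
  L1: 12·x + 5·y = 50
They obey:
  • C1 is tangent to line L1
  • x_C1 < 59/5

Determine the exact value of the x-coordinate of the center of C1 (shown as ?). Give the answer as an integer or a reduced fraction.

1. [C1‖L1]  x_C1² − (50/3)x_C1 − 231 = 0  ⇒  x_C1 = -9 or 77/3
2. given x_C1 < 59/5: keep -9

-9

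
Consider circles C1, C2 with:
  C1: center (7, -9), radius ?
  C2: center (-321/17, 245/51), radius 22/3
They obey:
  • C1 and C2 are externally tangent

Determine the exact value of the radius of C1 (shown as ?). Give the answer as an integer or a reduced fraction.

1. [ext C1·C2]  r_C1² + (44/3)r_C1 − 2420/3 = 0  ⇒  r_C1 = 22 (r>0 drops 1)

22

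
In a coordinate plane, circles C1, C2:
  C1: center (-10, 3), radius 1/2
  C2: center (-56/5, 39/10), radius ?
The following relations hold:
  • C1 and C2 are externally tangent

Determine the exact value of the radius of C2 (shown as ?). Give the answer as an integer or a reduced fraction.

1. [ext C1·C2]  r_C2² + 1r_C2 − 2 = 0  ⇒  r_C2 = 1 (r>0 drops 1)

1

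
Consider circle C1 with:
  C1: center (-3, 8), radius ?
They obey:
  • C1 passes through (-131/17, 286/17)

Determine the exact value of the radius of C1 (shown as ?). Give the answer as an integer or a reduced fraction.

1. [C1∋P]  r_C1² − 100 = 0  ⇒  r_C1 = 10 (r>0 drops 1)

10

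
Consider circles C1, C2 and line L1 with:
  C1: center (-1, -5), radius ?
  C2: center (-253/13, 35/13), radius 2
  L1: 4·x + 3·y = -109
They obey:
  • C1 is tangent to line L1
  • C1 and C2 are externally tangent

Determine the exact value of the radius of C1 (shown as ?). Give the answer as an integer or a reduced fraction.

1. [C1‖L1]  r_C1² − 324 = 0  ⇒  r_C1 = 18 (r>0 drops 1)
2. [ext C1·C2]  r_C1² + 4r_C1 − 396 = 0  ⇒  r_C1 = 18 (r>0 drops 1)

18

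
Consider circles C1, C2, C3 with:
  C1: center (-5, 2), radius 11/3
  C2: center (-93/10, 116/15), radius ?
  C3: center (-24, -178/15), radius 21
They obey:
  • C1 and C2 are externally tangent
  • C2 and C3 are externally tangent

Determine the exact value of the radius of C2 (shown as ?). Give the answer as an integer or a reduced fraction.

1. [ext C1·C2]  r_C2² + (22/3)r_C2 − 455/12 = 0  ⇒  r_C2 = 7/2 (r>0 drops 1)
2. [ext C2·C3]  r_C2² + 42r_C2 − 637/4 = 0  ⇒  r_C2 = 7/2 (r>0 drops 1)

7/2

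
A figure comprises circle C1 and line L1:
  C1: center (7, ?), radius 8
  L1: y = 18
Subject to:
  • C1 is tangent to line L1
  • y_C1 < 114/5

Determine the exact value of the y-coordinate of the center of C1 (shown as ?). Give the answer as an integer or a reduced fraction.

1. [C1‖L1]  y_C1² − 36y_C1 + 260 = 0  ⇒  y_C1 = 10 or 26
2. given y_C1 < 114/5: keep 10

10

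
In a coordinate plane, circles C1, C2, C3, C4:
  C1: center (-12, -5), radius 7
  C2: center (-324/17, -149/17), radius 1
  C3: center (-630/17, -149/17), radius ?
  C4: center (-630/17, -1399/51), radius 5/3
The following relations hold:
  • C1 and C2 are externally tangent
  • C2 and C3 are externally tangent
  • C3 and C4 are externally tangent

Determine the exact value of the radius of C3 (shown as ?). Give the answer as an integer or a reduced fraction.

17

1. [ext C2·C3]  r_C3² + 2r_C3 − 323 = 0  ⇒  r_C3 = 17 (r>0 drops 1)
2. [ext C3·C4]  r_C3² + (10/3)r_C3 − 1037/3 = 0  ⇒  r_C3 = 17 (r>0 drops 1)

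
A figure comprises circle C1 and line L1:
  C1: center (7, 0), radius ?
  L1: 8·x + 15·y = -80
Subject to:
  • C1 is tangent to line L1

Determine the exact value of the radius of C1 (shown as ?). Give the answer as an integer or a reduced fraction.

1. [C1‖L1]  r_C1² − 64 = 0  ⇒  r_C1 = 8 (r>0 drops 1)

8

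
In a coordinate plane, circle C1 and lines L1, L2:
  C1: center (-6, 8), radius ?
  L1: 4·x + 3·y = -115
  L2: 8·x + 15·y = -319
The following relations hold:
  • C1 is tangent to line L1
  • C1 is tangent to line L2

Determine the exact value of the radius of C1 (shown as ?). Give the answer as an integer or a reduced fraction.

23

1. [C1‖L1]  r_C1² − 529 = 0  ⇒  r_C1 = 23 (r>0 drops 1)
2. [C1‖L2]  r_C1² − 529 = 0  ⇒  r_C1 = 23 (r>0 drops 1)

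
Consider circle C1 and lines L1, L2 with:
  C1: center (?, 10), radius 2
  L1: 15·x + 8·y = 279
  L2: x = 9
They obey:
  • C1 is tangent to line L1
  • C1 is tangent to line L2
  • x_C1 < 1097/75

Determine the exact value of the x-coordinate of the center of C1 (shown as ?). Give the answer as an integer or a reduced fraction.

11

1. [C1‖L1]  x_C1² − (398/15)x_C1 + 2563/15 = 0  ⇒  x_C1 = 11 or 233/15
2. [C1‖L2]  x_C1² − 18x_C1 + 77 = 0  ⇒  x_C1 = 7 or 11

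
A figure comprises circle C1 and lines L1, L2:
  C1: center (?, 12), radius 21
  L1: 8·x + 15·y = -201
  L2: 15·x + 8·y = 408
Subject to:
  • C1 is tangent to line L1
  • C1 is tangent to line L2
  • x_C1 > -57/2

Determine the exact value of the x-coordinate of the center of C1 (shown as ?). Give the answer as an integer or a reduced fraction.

1. [C1‖L1]  x_C1² + (381/4)x_C1 + 1107/4 = 0  ⇒  x_C1 = -369/4 or -3
2. [C1‖L2]  x_C1² − (208/5)x_C1 − 669/5 = 0  ⇒  x_C1 = -3 or 223/5

-3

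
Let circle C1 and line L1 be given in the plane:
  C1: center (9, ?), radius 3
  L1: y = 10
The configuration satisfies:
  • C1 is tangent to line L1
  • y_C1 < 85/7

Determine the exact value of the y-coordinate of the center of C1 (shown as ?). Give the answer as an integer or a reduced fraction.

1. [C1‖L1]  y_C1² − 20y_C1 + 91 = 0  ⇒  y_C1 = 7 or 13
2. given y_C1 < 85/7: keep 7

7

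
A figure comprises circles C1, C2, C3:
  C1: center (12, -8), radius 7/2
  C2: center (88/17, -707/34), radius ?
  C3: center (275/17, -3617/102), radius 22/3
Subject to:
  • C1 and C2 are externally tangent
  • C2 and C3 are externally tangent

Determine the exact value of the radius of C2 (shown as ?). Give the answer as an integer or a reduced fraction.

1. [ext C1·C2]  r_C2² + 7r_C2 − 198 = 0  ⇒  r_C2 = 11 (r>0 drops 1)
2. [ext C2·C3]  r_C2² + (44/3)r_C2 − 847/3 = 0  ⇒  r_C2 = 11 (r>0 drops 1)

11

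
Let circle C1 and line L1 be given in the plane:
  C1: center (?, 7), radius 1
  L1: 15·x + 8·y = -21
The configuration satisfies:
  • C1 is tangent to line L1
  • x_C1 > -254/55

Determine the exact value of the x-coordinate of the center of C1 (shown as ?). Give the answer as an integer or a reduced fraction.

1. [C1‖L1]  x_C1² + (154/15)x_C1 + 376/15 = 0  ⇒  x_C1 = -94/15 or -4
2. given x_C1 > -254/55: keep -4

-4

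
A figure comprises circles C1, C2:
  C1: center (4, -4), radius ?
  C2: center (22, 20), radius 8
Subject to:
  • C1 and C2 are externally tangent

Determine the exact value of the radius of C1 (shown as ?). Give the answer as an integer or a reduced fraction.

1. [ext C1·C2]  r_C1² + 16r_C1 − 836 = 0  ⇒  r_C1 = 22 (r>0 drops 1)

22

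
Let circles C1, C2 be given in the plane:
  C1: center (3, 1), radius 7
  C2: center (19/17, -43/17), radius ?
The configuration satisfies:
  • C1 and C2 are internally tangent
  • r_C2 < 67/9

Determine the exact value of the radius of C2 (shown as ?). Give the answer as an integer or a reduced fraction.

1. [int C1,C2]  r_C2² − 14r_C2 + 33 = 0  ⇒  r_C2 = 3 or 11
2. given r_C2 < 67/9: keep 3

3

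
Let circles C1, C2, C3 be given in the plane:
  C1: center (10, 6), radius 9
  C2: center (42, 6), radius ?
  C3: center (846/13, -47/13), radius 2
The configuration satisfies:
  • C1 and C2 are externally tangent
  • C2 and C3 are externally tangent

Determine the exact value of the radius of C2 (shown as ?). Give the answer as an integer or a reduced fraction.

1. [ext C1·C2]  r_C2² + 18r_C2 − 943 = 0  ⇒  r_C2 = 23 (r>0 drops 1)
2. [ext C2·C3]  r_C2² + 4r_C2 − 621 = 0  ⇒  r_C2 = 23 (r>0 drops 1)

23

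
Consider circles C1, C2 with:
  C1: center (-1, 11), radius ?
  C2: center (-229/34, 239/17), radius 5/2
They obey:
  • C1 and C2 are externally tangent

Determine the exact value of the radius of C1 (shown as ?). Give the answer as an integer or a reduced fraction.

1. [ext C1·C2]  r_C1² + 5r_C1 − 36 = 0  ⇒  r_C1 = 4 (r>0 drops 1)

4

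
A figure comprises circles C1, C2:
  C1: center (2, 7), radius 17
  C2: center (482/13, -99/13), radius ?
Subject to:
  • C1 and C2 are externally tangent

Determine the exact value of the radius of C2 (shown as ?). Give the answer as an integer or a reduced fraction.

1. [ext C1·C2]  r_C2² + 34r_C2 − 1155 = 0  ⇒  r_C2 = 21 (r>0 drops 1)

21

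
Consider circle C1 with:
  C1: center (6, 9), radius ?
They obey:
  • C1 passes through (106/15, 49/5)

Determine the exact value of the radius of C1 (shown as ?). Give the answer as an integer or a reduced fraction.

1. [C1∋P]  r_C1² − 16/9 = 0  ⇒  r_C1 = 4/3 (r>0 drops 1)

4/3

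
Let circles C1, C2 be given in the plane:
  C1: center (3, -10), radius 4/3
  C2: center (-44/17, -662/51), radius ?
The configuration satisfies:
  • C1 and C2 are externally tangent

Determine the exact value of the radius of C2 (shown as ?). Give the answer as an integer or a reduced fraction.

5

1. [ext C1·C2]  r_C2² + (8/3)r_C2 − 115/3 = 0  ⇒  r_C2 = 5 (r>0 drops 1)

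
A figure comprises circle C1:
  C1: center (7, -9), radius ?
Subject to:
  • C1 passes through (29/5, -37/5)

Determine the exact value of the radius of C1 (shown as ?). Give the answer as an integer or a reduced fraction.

2

1. [C1∋P]  r_C1² − 4 = 0  ⇒  r_C1 = 2 (r>0 drops 1)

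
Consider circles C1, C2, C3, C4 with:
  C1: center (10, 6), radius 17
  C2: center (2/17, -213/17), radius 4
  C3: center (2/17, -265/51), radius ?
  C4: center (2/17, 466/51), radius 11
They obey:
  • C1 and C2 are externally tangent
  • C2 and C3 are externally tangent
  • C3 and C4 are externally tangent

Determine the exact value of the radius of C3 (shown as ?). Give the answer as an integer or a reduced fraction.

10/3

1. [ext C2·C3]  r_C3² + 8r_C3 − 340/9 = 0  ⇒  r_C3 = 10/3 (r>0 drops 1)
2. [ext C3·C4]  r_C3² + 22r_C3 − 760/9 = 0  ⇒  r_C3 = 10/3 (r>0 drops 1)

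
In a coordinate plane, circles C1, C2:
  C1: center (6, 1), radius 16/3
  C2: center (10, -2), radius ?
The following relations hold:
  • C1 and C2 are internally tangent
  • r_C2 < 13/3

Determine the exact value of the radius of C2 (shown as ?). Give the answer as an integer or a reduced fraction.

1. [int C1,C2]  r_C2² − (32/3)r_C2 + 31/9 = 0  ⇒  r_C2 = 1/3 or 31/3
2. given r_C2 < 13/3: keep 1/3

1/3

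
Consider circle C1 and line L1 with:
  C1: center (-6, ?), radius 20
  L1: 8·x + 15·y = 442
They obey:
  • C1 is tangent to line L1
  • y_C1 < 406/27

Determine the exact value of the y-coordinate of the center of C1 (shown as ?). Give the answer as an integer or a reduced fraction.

10

1. [C1‖L1]  y_C1² − (196/3)y_C1 + 1660/3 = 0  ⇒  y_C1 = 10 or 166/3
2. given y_C1 < 406/27: keep 10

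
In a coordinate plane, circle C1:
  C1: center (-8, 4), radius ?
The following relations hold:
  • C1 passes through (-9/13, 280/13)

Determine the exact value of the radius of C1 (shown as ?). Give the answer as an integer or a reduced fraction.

1. [C1∋P]  r_C1² − 361 = 0  ⇒  r_C1 = 19 (r>0 drops 1)

19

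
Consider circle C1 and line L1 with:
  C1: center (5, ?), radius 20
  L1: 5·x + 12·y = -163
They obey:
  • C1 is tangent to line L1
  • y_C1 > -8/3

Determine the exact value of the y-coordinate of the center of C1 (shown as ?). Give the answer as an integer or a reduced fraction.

1. [C1‖L1]  y_C1² + (94/3)y_C1 − 224 = 0  ⇒  y_C1 = -112/3 or 6
2. given y_C1 > -8/3: keep 6

6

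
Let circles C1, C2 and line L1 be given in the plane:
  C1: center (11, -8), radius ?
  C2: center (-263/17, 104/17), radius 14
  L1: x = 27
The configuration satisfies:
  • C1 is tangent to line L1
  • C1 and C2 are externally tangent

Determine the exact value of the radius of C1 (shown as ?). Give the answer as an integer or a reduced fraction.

16

1. [C1‖L1]  r_C1² − 256 = 0  ⇒  r_C1 = 16 (r>0 drops 1)
2. [ext C1·C2]  r_C1² + 28r_C1 − 704 = 0  ⇒  r_C1 = 16 (r>0 drops 1)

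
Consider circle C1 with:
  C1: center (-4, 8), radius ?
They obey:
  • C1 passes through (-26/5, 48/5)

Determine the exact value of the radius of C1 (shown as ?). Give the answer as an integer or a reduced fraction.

2

1. [C1∋P]  r_C1² − 4 = 0  ⇒  r_C1 = 2 (r>0 drops 1)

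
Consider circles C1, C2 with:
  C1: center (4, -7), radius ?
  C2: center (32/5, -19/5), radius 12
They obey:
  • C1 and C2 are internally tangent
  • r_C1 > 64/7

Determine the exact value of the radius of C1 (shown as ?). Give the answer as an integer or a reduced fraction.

16

1. [int C1,C2]  r_C1² − 24r_C1 + 128 = 0  ⇒  r_C1 = 8 or 16
2. given r_C1 > 64/7: keep 16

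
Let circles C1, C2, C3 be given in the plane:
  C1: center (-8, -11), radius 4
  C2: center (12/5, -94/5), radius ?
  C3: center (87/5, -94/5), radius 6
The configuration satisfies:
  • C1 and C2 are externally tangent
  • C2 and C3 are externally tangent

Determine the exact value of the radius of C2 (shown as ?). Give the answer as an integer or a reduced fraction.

9

1. [ext C1·C2]  r_C2² + 8r_C2 − 153 = 0  ⇒  r_C2 = 9 (r>0 drops 1)
2. [ext C2·C3]  r_C2² + 12r_C2 − 189 = 0  ⇒  r_C2 = 9 (r>0 drops 1)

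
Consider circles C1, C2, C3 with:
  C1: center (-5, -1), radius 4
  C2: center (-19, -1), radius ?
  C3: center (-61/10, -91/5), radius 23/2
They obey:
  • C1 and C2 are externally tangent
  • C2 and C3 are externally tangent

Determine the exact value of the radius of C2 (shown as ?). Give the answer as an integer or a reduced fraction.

1. [ext C1·C2]  r_C2² + 8r_C2 − 180 = 0  ⇒  r_C2 = 10 (r>0 drops 1)
2. [ext C2·C3]  r_C2² + 23r_C2 − 330 = 0  ⇒  r_C2 = 10 (r>0 drops 1)

10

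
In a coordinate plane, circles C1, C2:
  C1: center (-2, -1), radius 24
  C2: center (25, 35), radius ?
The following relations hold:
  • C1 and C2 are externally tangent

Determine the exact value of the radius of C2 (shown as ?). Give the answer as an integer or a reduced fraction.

1. [ext C1·C2]  r_C2² + 48r_C2 − 1449 = 0  ⇒  r_C2 = 21 (r>0 drops 1)

21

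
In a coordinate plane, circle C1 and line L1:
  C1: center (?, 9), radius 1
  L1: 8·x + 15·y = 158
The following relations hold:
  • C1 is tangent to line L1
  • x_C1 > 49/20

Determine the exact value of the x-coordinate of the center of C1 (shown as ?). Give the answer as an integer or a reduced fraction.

1. [C1‖L1]  x_C1² − (23/4)x_C1 + 15/4 = 0  ⇒  x_C1 = 3/4 or 5
2. given x_C1 > 49/20: keep 5

5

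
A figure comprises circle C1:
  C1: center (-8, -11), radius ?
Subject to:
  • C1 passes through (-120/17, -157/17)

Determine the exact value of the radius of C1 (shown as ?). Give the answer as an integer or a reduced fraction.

2

1. [C1∋P]  r_C1² − 4 = 0  ⇒  r_C1 = 2 (r>0 drops 1)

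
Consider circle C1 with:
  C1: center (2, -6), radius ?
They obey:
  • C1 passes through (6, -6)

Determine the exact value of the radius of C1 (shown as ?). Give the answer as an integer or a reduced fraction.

1. [C1∋P]  r_C1² − 16 = 0  ⇒  r_C1 = 4 (r>0 drops 1)

4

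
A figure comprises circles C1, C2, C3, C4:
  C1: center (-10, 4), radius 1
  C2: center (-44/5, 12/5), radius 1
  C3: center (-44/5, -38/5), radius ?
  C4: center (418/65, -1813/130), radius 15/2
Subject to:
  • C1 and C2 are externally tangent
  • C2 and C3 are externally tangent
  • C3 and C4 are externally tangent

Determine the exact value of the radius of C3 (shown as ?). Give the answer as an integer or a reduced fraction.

9

1. [ext C2·C3]  r_C3² + 2r_C3 − 99 = 0  ⇒  r_C3 = 9 (r>0 drops 1)
2. [ext C3·C4]  r_C3² + 15r_C3 − 216 = 0  ⇒  r_C3 = 9 (r>0 drops 1)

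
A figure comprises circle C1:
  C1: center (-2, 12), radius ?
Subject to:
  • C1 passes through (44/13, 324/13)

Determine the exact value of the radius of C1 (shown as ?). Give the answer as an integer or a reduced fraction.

1. [C1∋P]  r_C1² − 196 = 0  ⇒  r_C1 = 14 (r>0 drops 1)

14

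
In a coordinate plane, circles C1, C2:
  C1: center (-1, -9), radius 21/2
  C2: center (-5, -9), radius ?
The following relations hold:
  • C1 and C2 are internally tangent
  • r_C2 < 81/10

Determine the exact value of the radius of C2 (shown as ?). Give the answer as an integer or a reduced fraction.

13/2

1. [int C1,C2]  r_C2² − 21r_C2 + 377/4 = 0  ⇒  r_C2 = 13/2 or 29/2
2. given r_C2 < 81/10: keep 13/2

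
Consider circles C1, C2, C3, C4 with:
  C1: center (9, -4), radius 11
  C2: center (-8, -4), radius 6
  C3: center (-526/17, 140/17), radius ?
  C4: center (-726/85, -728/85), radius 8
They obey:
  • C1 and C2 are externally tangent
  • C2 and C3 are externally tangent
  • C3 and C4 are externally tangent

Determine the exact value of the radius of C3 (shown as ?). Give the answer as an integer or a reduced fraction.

1. [ext C2·C3]  r_C3² + 12r_C3 − 640 = 0  ⇒  r_C3 = 20 (r>0 drops 1)
2. [ext C3·C4]  r_C3² + 16r_C3 − 720 = 0  ⇒  r_C3 = 20 (r>0 drops 1)

20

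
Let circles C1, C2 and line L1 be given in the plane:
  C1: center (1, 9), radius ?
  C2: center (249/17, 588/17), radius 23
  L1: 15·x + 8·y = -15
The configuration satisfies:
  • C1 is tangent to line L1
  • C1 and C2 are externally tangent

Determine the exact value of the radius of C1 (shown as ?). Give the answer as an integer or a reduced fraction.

1. [C1‖L1]  r_C1² − 36 = 0  ⇒  r_C1 = 6 (r>0 drops 1)
2. [ext C1·C2]  r_C1² + 46r_C1 − 312 = 0  ⇒  r_C1 = 6 (r>0 drops 1)

6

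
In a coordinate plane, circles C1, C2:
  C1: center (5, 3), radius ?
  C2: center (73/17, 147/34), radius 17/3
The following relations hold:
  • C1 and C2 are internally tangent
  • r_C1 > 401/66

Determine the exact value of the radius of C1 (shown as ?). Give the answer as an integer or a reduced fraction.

43/6

1. [int C1,C2]  r_C1² − (34/3)r_C1 + 1075/36 = 0  ⇒  r_C1 = 25/6 or 43/6
2. given r_C1 > 401/66: keep 43/6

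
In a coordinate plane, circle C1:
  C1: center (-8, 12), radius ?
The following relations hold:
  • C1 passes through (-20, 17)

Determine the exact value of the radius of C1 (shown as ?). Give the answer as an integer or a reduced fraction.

1. [C1∋P]  r_C1² − 169 = 0  ⇒  r_C1 = 13 (r>0 drops 1)

13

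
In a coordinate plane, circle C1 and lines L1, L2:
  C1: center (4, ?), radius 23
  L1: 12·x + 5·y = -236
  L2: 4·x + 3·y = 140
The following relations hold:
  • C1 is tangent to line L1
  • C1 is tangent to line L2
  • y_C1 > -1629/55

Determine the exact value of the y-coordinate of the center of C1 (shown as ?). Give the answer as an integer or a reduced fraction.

1. [C1‖L1]  y_C1² + (568/5)y_C1 − 1749/5 = 0  ⇒  y_C1 = -583/5 or 3
2. [C1‖L2]  y_C1² − (248/3)y_C1 + 239 = 0  ⇒  y_C1 = 3 or 239/3

3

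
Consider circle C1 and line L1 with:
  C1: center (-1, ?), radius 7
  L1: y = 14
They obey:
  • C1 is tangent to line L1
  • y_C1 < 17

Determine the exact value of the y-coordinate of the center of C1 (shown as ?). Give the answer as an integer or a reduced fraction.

1. [C1‖L1]  y_C1² − 28y_C1 + 147 = 0  ⇒  y_C1 = 7 or 21
2. given y_C1 < 17: keep 7

7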